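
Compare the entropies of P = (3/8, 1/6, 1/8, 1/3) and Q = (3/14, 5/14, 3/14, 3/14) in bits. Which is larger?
Q

Computing entropies in bits:
H(P) = 1.8648
H(Q) = 1.9592

Distribution Q has higher entropy.

Intuition: The distribution closer to uniform (more spread out) has higher entropy.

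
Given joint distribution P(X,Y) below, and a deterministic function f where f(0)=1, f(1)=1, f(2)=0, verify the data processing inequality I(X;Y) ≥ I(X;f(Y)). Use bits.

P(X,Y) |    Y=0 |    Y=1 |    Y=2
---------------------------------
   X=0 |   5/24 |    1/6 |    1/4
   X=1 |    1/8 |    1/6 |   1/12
I(X;Y) = 0.0325, I(X;f(Y)) = 0.0249, inequality holds: 0.0325 ≥ 0.0249

Data Processing Inequality: For any Markov chain X → Y → Z, we have I(X;Y) ≥ I(X;Z).

Here Z = f(Y) is a deterministic function of Y, forming X → Y → Z.

Original I(X;Y) = 0.0325 bits

After applying f:
P(X,Z) where Z=f(Y):
- P(X,Z=0) = P(X,Y=2)
- P(X,Z=1) = P(X,Y=0) + P(X,Y=1)

I(X;Z) = I(X;f(Y)) = 0.0249 bits

Verification: 0.0325 ≥ 0.0249 ✓

Information cannot be created by processing; the function f can only lose information about X.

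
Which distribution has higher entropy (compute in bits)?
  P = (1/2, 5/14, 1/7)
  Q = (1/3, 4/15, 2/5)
Q

Computing entropies in bits:
H(P) = 1.4316
H(Q) = 1.5656

Distribution Q has higher entropy.

Intuition: The distribution closer to uniform (more spread out) has higher entropy.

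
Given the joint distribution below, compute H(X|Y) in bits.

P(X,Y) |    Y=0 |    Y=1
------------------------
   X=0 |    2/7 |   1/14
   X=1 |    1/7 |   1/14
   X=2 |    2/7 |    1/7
1.5157 bits

Using the chain rule: H(X|Y) = H(X,Y) - H(Y)

First, compute H(X,Y) = 2.3788 bits

Marginal P(Y) = (5/7, 2/7)
H(Y) = 0.8631 bits

H(X|Y) = H(X,Y) - H(Y) = 2.3788 - 0.8631 = 1.5157 bits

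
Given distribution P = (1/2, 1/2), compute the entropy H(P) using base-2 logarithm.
1.0000 bits

Shannon entropy is H(X) = -Σ p(x) log p(x).

For P = (1/2, 1/2):
H = -1/2 × log_2(1/2) -1/2 × log_2(1/2)
H = 1.0000 bits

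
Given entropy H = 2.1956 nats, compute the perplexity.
8.9854

Perplexity is e^H (or exp(H) for natural log).

H = 2.1956 nats
Perplexity = e^2.1956 = 8.9854

Interpretation: The model's uncertainty is equivalent to choosing uniformly among 9.0 options.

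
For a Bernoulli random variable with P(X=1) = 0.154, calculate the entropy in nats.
0.4296 nats

The binary entropy function is:
H(p) = -p log(p) - (1-p) log(1-p)

H(0.154) = -0.154 × log_e(0.154) - 0.846 × log_e(0.846)
H(0.154) = 0.4296 nats

Note: Binary entropy is maximized at p=0.5 (H=1 bit) and minimized at p=0 or p=1 (H=0).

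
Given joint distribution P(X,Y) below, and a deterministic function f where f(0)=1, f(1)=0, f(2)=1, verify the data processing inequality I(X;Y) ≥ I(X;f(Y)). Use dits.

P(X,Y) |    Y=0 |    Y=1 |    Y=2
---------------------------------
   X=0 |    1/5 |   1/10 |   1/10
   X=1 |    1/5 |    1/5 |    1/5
I(X;Y) = 0.0060, I(X;f(Y)) = 0.0017, inequality holds: 0.0060 ≥ 0.0017

Data Processing Inequality: For any Markov chain X → Y → Z, we have I(X;Y) ≥ I(X;Z).

Here Z = f(Y) is a deterministic function of Y, forming X → Y → Z.

Original I(X;Y) = 0.0060 dits

After applying f:
P(X,Z) where Z=f(Y):
- P(X,Z=0) = P(X,Y=1)
- P(X,Z=1) = P(X,Y=0) + P(X,Y=2)

I(X;Z) = I(X;f(Y)) = 0.0017 dits

Verification: 0.0060 ≥ 0.0017 ✓

Information cannot be created by processing; the function f can only lose information about X.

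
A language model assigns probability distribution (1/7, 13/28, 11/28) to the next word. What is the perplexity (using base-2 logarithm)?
2.7217

Perplexity is 2^H (or exp(H) for natural log).

First, H = -Σ p log p = 1.4445 bits
Perplexity = 2^1.4445 = 2.7217

Interpretation: The model's uncertainty is equivalent to choosing uniformly among 2.7 options.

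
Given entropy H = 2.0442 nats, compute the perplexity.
7.7230

Perplexity is e^H (or exp(H) for natural log).

H = 2.0442 nats
Perplexity = e^2.0442 = 7.7230

Interpretation: The model's uncertainty is equivalent to choosing uniformly among 7.7 options.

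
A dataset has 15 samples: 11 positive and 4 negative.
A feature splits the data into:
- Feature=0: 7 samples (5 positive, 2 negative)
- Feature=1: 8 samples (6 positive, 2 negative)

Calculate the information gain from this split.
0.0012 bits

Information Gain = H(Y) - H(Y|Feature)

Before split:
P(positive) = 11/15 = 0.7333
H(Y) = 0.8366 bits

After split:
Feature=0: H = 0.8631 bits (weight = 7/15)
Feature=1: H = 0.8113 bits (weight = 8/15)
H(Y|Feature) = (7/15)×0.8631 + (8/15)×0.8113 = 0.8355 bits

Information Gain = 0.8366 - 0.8355 = 0.0012 bits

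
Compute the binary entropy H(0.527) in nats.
0.6917 nats

The binary entropy function is:
H(p) = -p log(p) - (1-p) log(1-p)

H(0.527) = -0.527 × log_e(0.527) - 0.473 × log_e(0.473)
H(0.527) = 0.6917 nats

Note: Binary entropy is maximized at p=0.5 (H=1 bit) and minimized at p=0 or p=1 (H=0).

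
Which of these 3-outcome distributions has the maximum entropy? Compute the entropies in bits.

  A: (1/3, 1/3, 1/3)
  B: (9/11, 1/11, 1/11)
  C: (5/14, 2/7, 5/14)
A

For a discrete distribution over n outcomes, entropy is maximized by the uniform distribution.

Computing entropies:
H(A) = 1.5850 bits
H(B) = 0.8659 bits
H(C) = 1.5774 bits

The uniform distribution (where all probabilities equal 1/3) achieves the maximum entropy of log_2(3) = 1.5850 bits.

Distribution A has the highest entropy.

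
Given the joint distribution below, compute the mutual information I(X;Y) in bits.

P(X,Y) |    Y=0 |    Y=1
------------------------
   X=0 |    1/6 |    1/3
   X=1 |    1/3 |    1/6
0.0817 bits

Mutual information: I(X;Y) = H(X) + H(Y) - H(X,Y)

Marginals:
P(X) = (1/2, 1/2), H(X) = 1.0000 bits
P(Y) = (1/2, 1/2), H(Y) = 1.0000 bits

Joint entropy: H(X,Y) = 1.9183 bits

I(X;Y) = 1.0000 + 1.0000 - 1.9183 = 0.0817 bits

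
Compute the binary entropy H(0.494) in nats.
0.6931 nats

The binary entropy function is:
H(p) = -p log(p) - (1-p) log(1-p)

H(0.494) = -0.494 × log_e(0.494) - 0.506 × log_e(0.506)
H(0.494) = 0.6931 nats

Note: Binary entropy is maximized at p=0.5 (H=1 bit) and minimized at p=0 or p=1 (H=0).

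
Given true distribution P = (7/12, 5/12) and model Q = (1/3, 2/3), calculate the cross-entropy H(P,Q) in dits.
0.3517 dits

Cross-entropy: H(P,Q) = -Σ p(x) log q(x)

Alternatively: H(P,Q) = H(P) + D_KL(P||Q)
H(P) = 0.2950 dits
D_KL(P||Q) = 0.0567 dits

H(P,Q) = 0.2950 + 0.0567 = 0.3517 dits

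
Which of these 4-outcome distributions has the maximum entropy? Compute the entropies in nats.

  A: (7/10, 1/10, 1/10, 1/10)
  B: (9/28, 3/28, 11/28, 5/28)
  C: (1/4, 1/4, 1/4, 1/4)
C

For a discrete distribution over n outcomes, entropy is maximized by the uniform distribution.

Computing entropies:
H(A) = 0.9404 nats
H(B) = 1.2788 nats
H(C) = 1.3863 nats

The uniform distribution (where all probabilities equal 1/4) achieves the maximum entropy of log_e(4) = 1.3863 nats.

Distribution C has the highest entropy.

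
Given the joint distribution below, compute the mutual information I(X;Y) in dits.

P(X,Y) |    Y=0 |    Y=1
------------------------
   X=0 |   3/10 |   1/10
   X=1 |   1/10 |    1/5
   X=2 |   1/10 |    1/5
0.0375 dits

Mutual information: I(X;Y) = H(X) + H(Y) - H(X,Y)

Marginals:
P(X) = (2/5, 3/10, 3/10), H(X) = 0.4729 dits
P(Y) = (1/2, 1/2), H(Y) = 0.3010 dits

Joint entropy: H(X,Y) = 0.7365 dits

I(X;Y) = 0.4729 + 0.3010 - 0.7365 = 0.0375 dits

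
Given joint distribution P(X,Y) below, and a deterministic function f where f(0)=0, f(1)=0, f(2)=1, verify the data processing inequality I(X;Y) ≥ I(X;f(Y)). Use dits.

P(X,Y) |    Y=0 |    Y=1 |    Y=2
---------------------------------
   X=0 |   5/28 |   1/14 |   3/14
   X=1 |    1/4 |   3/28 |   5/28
I(X;Y) = 0.0038, I(X;f(Y)) = 0.0037, inequality holds: 0.0038 ≥ 0.0037

Data Processing Inequality: For any Markov chain X → Y → Z, we have I(X;Y) ≥ I(X;Z).

Here Z = f(Y) is a deterministic function of Y, forming X → Y → Z.

Original I(X;Y) = 0.0038 dits

After applying f:
P(X,Z) where Z=f(Y):
- P(X,Z=0) = P(X,Y=0) + P(X,Y=1)
- P(X,Z=1) = P(X,Y=2)

I(X;Z) = I(X;f(Y)) = 0.0037 dits

Verification: 0.0038 ≥ 0.0037 ✓

Information cannot be created by processing; the function f can only lose information about X.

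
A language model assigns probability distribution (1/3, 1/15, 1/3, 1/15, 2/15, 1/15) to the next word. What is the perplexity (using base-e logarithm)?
4.6771

Perplexity is e^H (or exp(H) for natural log).

First, H = -Σ p log p = 1.5427 nats
Perplexity = e^1.5427 = 4.6771

Interpretation: The model's uncertainty is equivalent to choosing uniformly among 4.7 options.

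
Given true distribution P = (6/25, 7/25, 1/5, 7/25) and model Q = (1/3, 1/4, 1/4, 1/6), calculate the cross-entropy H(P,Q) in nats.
1.4308 nats

Cross-entropy: H(P,Q) = -Σ p(x) log q(x)

Alternatively: H(P,Q) = H(P) + D_KL(P||Q)
H(P) = 1.3773 nats
D_KL(P||Q) = 0.0535 nats

H(P,Q) = 1.3773 + 0.0535 = 1.4308 nats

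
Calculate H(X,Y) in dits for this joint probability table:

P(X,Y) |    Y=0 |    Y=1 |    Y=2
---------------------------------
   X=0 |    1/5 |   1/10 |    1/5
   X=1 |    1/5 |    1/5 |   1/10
0.7592 dits

Joint entropy is H(X,Y) = -Σ_{x,y} p(x,y) log p(x,y).

Summing over all non-zero entries:
H(X,Y) = -[1/5·log_10(1/5) + 1/10·log_10(1/10) + 1/5·log_10(1/5) + 1/5·log_10(1/5) + 1/5·log_10(1/5) + 1/10·log_10(1/10)]
H(X,Y) = 0.7592 dits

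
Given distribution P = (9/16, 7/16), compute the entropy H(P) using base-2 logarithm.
0.9887 bits

Shannon entropy is H(X) = -Σ p(x) log p(x).

For P = (9/16, 7/16):
H = -9/16 × log_2(9/16) -7/16 × log_2(7/16)
H = 0.9887 bits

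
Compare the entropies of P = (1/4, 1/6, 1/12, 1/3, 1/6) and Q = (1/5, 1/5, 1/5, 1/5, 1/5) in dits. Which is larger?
Q

Computing entropies in dits:
H(P) = 0.6589
H(Q) = 0.6990

Distribution Q has higher entropy.

Intuition: The distribution closer to uniform (more spread out) has higher entropy.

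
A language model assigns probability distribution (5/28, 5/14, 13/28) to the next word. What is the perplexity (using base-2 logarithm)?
2.8055

Perplexity is 2^H (or exp(H) for natural log).

First, H = -Σ p log p = 1.4883 bits
Perplexity = 2^1.4883 = 2.8055

Interpretation: The model's uncertainty is equivalent to choosing uniformly among 2.8 options.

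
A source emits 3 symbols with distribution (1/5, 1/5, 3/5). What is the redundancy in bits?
0.2140 bits

Redundancy measures how far a source is from maximum entropy:
R = H_max - H(X)

Maximum entropy for 3 symbols: H_max = log_2(3) = 1.5850 bits
Actual entropy: H(X) = 1.3710 bits
Redundancy: R = 1.5850 - 1.3710 = 0.2140 bits

This redundancy represents potential for compression: the source could be compressed by 0.2140 bits per symbol.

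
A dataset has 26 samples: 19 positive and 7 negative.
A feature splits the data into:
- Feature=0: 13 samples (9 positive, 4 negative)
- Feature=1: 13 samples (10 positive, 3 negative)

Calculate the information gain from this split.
0.0054 bits

Information Gain = H(Y) - H(Y|Feature)

Before split:
P(positive) = 19/26 = 0.7308
H(Y) = 0.8404 bits

After split:
Feature=0: H = 0.8905 bits (weight = 13/26)
Feature=1: H = 0.7793 bits (weight = 13/26)
H(Y|Feature) = (13/26)×0.8905 + (13/26)×0.7793 = 0.8349 bits

Information Gain = 0.8404 - 0.8349 = 0.0054 bits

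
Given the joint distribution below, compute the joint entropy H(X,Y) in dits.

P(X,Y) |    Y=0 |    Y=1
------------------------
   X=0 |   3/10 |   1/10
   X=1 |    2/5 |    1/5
0.5558 dits

Joint entropy is H(X,Y) = -Σ_{x,y} p(x,y) log p(x,y).

Summing over all non-zero entries:
H(X,Y) = -[3/10·log_10(3/10) + 1/10·log_10(1/10) + 2/5·log_10(2/5) + 1/5·log_10(1/5)]
H(X,Y) = 0.5558 dits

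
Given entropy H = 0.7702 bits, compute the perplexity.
1.7055

Perplexity is 2^H (or exp(H) for natural log).

H = 0.7702 bits
Perplexity = 2^0.7702 = 1.7055

Interpretation: The model's uncertainty is equivalent to choosing uniformly among 1.7 options.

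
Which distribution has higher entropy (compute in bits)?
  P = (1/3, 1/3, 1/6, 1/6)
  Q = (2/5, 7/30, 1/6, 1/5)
P

Computing entropies in bits:
H(P) = 1.9183
H(Q) = 1.9139

Distribution P has higher entropy.

Intuition: The distribution closer to uniform (more spread out) has higher entropy.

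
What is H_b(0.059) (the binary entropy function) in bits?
0.3235 bits

The binary entropy function is:
H(p) = -p log(p) - (1-p) log(1-p)

H(0.059) = -0.059 × log_2(0.059) - 0.941 × log_2(0.941)
H(0.059) = 0.3235 bits

Note: Binary entropy is maximized at p=0.5 (H=1 bit) and minimized at p=0 or p=1 (H=0).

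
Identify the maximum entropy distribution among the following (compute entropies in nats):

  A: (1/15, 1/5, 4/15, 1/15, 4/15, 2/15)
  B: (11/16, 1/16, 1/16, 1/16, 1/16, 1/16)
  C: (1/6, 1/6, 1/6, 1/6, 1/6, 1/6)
C

For a discrete distribution over n outcomes, entropy is maximized by the uniform distribution.

Computing entropies:
H(A) = 1.6566 nats
H(B) = 1.1240 nats
H(C) = 1.7918 nats

The uniform distribution (where all probabilities equal 1/6) achieves the maximum entropy of log_e(6) = 1.7918 nats.

Distribution C has the highest entropy.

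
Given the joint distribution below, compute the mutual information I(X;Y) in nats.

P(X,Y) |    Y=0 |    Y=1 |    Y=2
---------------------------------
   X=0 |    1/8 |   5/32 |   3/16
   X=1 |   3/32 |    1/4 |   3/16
0.0112 nats

Mutual information: I(X;Y) = H(X) + H(Y) - H(X,Y)

Marginals:
P(X) = (15/32, 17/32), H(X) = 0.6912 nats
P(Y) = (7/32, 13/32, 3/8), H(Y) = 1.0662 nats

Joint entropy: H(X,Y) = 1.7462 nats

I(X;Y) = 0.6912 + 1.0662 - 1.7462 = 0.0112 nats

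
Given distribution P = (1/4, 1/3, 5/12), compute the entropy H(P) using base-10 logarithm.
0.4680 dits

Shannon entropy is H(X) = -Σ p(x) log p(x).

For P = (1/4, 1/3, 5/12):
H = -1/4 × log_10(1/4) -1/3 × log_10(1/3) -5/12 × log_10(5/12)
H = 0.4680 dits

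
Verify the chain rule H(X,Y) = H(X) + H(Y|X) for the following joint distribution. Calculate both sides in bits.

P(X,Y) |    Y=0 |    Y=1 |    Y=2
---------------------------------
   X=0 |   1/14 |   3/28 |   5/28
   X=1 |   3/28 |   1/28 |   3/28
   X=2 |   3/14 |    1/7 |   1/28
H(X,Y) = 2.9722, H(X) = 1.5601, H(Y|X) = 1.4122 (all in bits)

Chain rule: H(X,Y) = H(X) + H(Y|X)

Left side — joint entropy directly:
H(X,Y) = -Σ p(x,y) log p(x,y) = 2.9722 bits

Right side — compute H(Y|X) from the conditional distributions:
P(X) = (5/14, 1/4, 11/28), so H(X) = 1.5601 bits
H(Y|X) = Σ_x P(X=x) · H(Y|X=x):
  P(Y|X=0) = (1/5, 3/10, 1/2), H(Y|X=0) = 1.4855, weight P(X=0) = 5/14
  P(Y|X=1) = (3/7, 1/7, 3/7), H(Y|X=1) = 1.4488, weight P(X=1) = 1/4
  P(Y|X=2) = (6/11, 4/11, 1/11), H(Y|X=2) = 1.3222, weight P(X=2) = 11/28
H(Y|X) = 1.4122 bits

H(X) + H(Y|X) = 1.5601 + 1.4122 = 2.9722 bits

Both sides equal 2.9722 bits. ✓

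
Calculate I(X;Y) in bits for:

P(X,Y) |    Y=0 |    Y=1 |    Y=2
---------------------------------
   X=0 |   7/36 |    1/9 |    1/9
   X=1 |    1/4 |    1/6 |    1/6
0.0010 bits

Mutual information: I(X;Y) = H(X) + H(Y) - H(X,Y)

Marginals:
P(X) = (5/12, 7/12), H(X) = 0.9799 bits
P(Y) = (4/9, 5/18, 5/18), H(Y) = 1.5466 bits

Joint entropy: H(X,Y) = 2.5255 bits

I(X;Y) = 0.9799 + 1.5466 - 2.5255 = 0.0010 bits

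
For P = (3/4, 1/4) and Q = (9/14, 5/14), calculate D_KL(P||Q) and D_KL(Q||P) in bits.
D_KL(P||Q) = 0.0382, D_KL(Q||P) = 0.0408

KL divergence is not symmetric: D_KL(P||Q) ≠ D_KL(Q||P) in general.

D_KL(P||Q) = 0.0382 bits
D_KL(Q||P) = 0.0408 bits

No, they are not equal!

This asymmetry is why KL divergence is not a true distance metric.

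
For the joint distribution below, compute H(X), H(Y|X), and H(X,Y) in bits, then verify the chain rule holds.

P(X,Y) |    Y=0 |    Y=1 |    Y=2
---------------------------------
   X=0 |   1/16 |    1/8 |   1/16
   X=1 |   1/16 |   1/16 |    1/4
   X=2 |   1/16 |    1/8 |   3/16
H(X,Y) = 2.9528, H(X) = 1.5613, H(Y|X) = 1.3915 (all in bits)

Chain rule: H(X,Y) = H(X) + H(Y|X)

Left side — joint entropy directly:
H(X,Y) = -Σ p(x,y) log p(x,y) = 2.9528 bits

Right side — compute H(Y|X) from the conditional distributions:
P(X) = (1/4, 3/8, 3/8), so H(X) = 1.5613 bits
H(Y|X) = Σ_x P(X=x) · H(Y|X=x):
  P(Y|X=0) = (1/4, 1/2, 1/4), H(Y|X=0) = 1.5000, weight P(X=0) = 1/4
  P(Y|X=1) = (1/6, 1/6, 2/3), H(Y|X=1) = 1.2516, weight P(X=1) = 3/8
  P(Y|X=2) = (1/6, 1/3, 1/2), H(Y|X=2) = 1.4591, weight P(X=2) = 3/8
H(Y|X) = 1.3915 bits

H(X) + H(Y|X) = 1.5613 + 1.3915 = 2.9528 bits

Both sides equal 2.9528 bits. ✓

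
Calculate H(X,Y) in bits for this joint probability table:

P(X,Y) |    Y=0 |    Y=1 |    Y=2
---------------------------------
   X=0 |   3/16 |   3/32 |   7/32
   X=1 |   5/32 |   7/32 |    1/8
2.5257 bits

Joint entropy is H(X,Y) = -Σ_{x,y} p(x,y) log p(x,y).

Summing over all non-zero entries:
H(X,Y) = -[3/16·log_2(3/16) + 3/32·log_2(3/32) + 7/32·log_2(7/32) + 5/32·log_2(5/32) + 7/32·log_2(7/32) + 1/8·log_2(1/8)]
H(X,Y) = 2.5257 bits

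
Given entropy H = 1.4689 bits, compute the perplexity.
2.7681

Perplexity is 2^H (or exp(H) for natural log).

H = 1.4689 bits
Perplexity = 2^1.4689 = 2.7681

Interpretation: The model's uncertainty is equivalent to choosing uniformly among 2.8 options.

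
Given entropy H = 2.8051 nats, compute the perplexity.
16.5287

Perplexity is e^H (or exp(H) for natural log).

H = 2.8051 nats
Perplexity = e^2.8051 = 16.5287

Interpretation: The model's uncertainty is equivalent to choosing uniformly among 16.5 options.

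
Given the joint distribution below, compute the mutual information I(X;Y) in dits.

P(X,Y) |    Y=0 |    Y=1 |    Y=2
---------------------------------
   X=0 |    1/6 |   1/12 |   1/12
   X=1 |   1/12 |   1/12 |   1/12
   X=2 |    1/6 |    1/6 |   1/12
0.0073 dits

Mutual information: I(X;Y) = H(X) + H(Y) - H(X,Y)

Marginals:
P(X) = (1/3, 1/4, 5/12), H(X) = 0.4680 dits
P(Y) = (5/12, 1/3, 1/4), H(Y) = 0.4680 dits

Joint entropy: H(X,Y) = 0.9287 dits

I(X;Y) = 0.4680 + 0.4680 - 0.9287 = 0.0073 dits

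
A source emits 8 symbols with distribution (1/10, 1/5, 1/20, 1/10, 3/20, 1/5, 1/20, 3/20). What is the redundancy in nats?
0.1064 nats

Redundancy measures how far a source is from maximum entropy:
R = H_max - H(X)

Maximum entropy for 8 symbols: H_max = log_e(8) = 2.0794 nats
Actual entropy: H(X) = 1.9730 nats
Redundancy: R = 2.0794 - 1.9730 = 0.1064 nats

This redundancy represents potential for compression: the source could be compressed by 0.1064 nats per symbol.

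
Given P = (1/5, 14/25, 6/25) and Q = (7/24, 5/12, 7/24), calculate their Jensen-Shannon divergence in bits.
0.0156 bits

Jensen-Shannon divergence is:
JSD(P||Q) = 0.5 × D_KL(P||M) + 0.5 × D_KL(Q||M)
where M = 0.5 × (P + Q) is the mixture distribution.

M = 0.5 × (1/5, 14/25, 6/25) + 0.5 × (7/24, 5/12, 7/24) = (0.245833, 0.488333, 0.265833)

D_KL(P||M) = 0.0157 bits
D_KL(Q||M) = 0.0156 bits

JSD(P||Q) = 0.5 × 0.0157 + 0.5 × 0.0156 = 0.0156 bits

Unlike KL divergence, JSD is symmetric and bounded: 0 ≤ JSD ≤ log(2).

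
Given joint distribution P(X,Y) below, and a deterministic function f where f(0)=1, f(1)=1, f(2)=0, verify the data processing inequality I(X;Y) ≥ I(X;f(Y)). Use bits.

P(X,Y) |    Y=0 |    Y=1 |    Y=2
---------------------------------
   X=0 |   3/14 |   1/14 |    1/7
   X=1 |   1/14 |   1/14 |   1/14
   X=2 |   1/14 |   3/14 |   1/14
I(X;Y) = 0.1228, I(X;f(Y)) = 0.0150, inequality holds: 0.1228 ≥ 0.0150

Data Processing Inequality: For any Markov chain X → Y → Z, we have I(X;Y) ≥ I(X;Z).

Here Z = f(Y) is a deterministic function of Y, forming X → Y → Z.

Original I(X;Y) = 0.1228 bits

After applying f:
P(X,Z) where Z=f(Y):
- P(X,Z=0) = P(X,Y=2)
- P(X,Z=1) = P(X,Y=0) + P(X,Y=1)

I(X;Z) = I(X;f(Y)) = 0.0150 bits

Verification: 0.1228 ≥ 0.0150 ✓

Information cannot be created by processing; the function f can only lose information about X.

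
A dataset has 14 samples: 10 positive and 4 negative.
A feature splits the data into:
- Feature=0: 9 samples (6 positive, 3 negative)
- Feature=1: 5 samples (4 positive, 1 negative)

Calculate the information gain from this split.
0.0150 bits

Information Gain = H(Y) - H(Y|Feature)

Before split:
P(positive) = 10/14 = 0.7143
H(Y) = 0.8631 bits

After split:
Feature=0: H = 0.9183 bits (weight = 9/14)
Feature=1: H = 0.7219 bits (weight = 5/14)
H(Y|Feature) = (9/14)×0.9183 + (5/14)×0.7219 = 0.8482 bits

Information Gain = 0.8631 - 0.8482 = 0.0150 bits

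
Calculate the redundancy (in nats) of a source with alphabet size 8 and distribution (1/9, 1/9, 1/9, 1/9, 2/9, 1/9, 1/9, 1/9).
0.0362 nats

Redundancy measures how far a source is from maximum entropy:
R = H_max - H(X)

Maximum entropy for 8 symbols: H_max = log_e(8) = 2.0794 nats
Actual entropy: H(X) = 2.0432 nats
Redundancy: R = 2.0794 - 2.0432 = 0.0362 nats

This redundancy represents potential for compression: the source could be compressed by 0.0362 nats per symbol.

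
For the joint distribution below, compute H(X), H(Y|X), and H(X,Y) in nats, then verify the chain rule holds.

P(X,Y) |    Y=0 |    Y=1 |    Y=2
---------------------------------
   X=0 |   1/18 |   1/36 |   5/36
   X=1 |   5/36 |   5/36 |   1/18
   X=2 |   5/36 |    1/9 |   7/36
H(X,Y) = 2.0800, H(X) = 1.0609, H(Y|X) = 1.0191 (all in nats)

Chain rule: H(X,Y) = H(X) + H(Y|X)

Left side — joint entropy directly:
H(X,Y) = -Σ p(x,y) log p(x,y) = 2.0800 nats

Right side — compute H(Y|X) from the conditional distributions:
P(X) = (2/9, 1/3, 4/9), so H(X) = 1.0609 nats
H(Y|X) = Σ_x P(X=x) · H(Y|X=x):
  P(Y|X=0) = (1/4, 1/8, 5/8), H(Y|X=0) = 0.9003, weight P(X=0) = 2/9
  P(Y|X=1) = (5/12, 5/12, 1/6), H(Y|X=1) = 1.0282, weight P(X=1) = 1/3
  P(Y|X=2) = (5/16, 1/4, 7/16), H(Y|X=2) = 1.0717, weight P(X=2) = 4/9
H(Y|X) = 1.0191 nats

H(X) + H(Y|X) = 1.0609 + 1.0191 = 2.0800 nats

Both sides equal 2.0800 nats. ✓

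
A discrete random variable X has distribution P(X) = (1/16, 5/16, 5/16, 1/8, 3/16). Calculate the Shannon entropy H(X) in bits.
2.1266 bits

Shannon entropy is H(X) = -Σ p(x) log p(x).

For P = (1/16, 5/16, 5/16, 1/8, 3/16):
H = -1/16 × log_2(1/16) -5/16 × log_2(5/16) -5/16 × log_2(5/16) -1/8 × log_2(1/8) -3/16 × log_2(3/16)
H = 2.1266 bits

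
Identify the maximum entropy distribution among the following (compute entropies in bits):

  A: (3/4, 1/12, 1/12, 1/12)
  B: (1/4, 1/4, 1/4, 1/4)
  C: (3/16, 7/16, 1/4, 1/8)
B

For a discrete distribution over n outcomes, entropy is maximized by the uniform distribution.

Computing entropies:
H(A) = 1.2075 bits
H(B) = 2.0000 bits
H(C) = 1.8496 bits

The uniform distribution (where all probabilities equal 1/4) achieves the maximum entropy of log_2(4) = 2.0000 bits.

Distribution B has the highest entropy.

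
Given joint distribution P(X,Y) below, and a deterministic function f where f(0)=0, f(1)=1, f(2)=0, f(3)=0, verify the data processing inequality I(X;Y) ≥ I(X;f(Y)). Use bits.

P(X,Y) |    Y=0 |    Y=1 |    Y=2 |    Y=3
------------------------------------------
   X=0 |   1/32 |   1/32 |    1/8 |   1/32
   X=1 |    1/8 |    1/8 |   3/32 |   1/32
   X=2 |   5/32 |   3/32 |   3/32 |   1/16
I(X;Y) = 0.0831, I(X;f(Y)) = 0.0209, inequality holds: 0.0831 ≥ 0.0209

Data Processing Inequality: For any Markov chain X → Y → Z, we have I(X;Y) ≥ I(X;Z).

Here Z = f(Y) is a deterministic function of Y, forming X → Y → Z.

Original I(X;Y) = 0.0831 bits

After applying f:
P(X,Z) where Z=f(Y):
- P(X,Z=0) = P(X,Y=0) + P(X,Y=2) + P(X,Y=3)
- P(X,Z=1) = P(X,Y=1)

I(X;Z) = I(X;f(Y)) = 0.0209 bits

Verification: 0.0831 ≥ 0.0209 ✓

Information cannot be created by processing; the function f can only lose information about X.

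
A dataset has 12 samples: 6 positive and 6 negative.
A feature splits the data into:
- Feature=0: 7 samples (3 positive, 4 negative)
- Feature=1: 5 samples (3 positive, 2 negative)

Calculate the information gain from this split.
0.0207 bits

Information Gain = H(Y) - H(Y|Feature)

Before split:
P(positive) = 6/12 = 0.5000
H(Y) = 1.0000 bits

After split:
Feature=0: H = 0.9852 bits (weight = 7/12)
Feature=1: H = 0.9710 bits (weight = 5/12)
H(Y|Feature) = (7/12)×0.9852 + (5/12)×0.9710 = 0.9793 bits

Information Gain = 1.0000 - 0.9793 = 0.0207 bits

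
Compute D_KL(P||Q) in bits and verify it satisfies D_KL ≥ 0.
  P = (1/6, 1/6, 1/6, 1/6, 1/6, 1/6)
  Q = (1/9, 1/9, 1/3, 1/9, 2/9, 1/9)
0.1541 bits

KL divergence satisfies the Gibbs inequality: D_KL(P||Q) ≥ 0 for all distributions P, Q.

D_KL(P||Q) = Σ p(x) log(p(x)/q(x))
Term by term:
  x=0: 1/6 × log_2[(1/6)/(1/9)] = 0.0975
  x=1: 1/6 × log_2[(1/6)/(1/9)] = 0.0975
  x=2: 1/6 × log_2[(1/6)/(1/3)] = -0.1667
  x=3: 1/6 × log_2[(1/6)/(1/9)] = 0.0975
  x=4: 1/6 × log_2[(1/6)/(2/9)] = -0.0692
  x=5: 1/6 × log_2[(1/6)/(1/9)] = 0.0975
D_KL(P||Q) = 0.1541 bits

D_KL(P||Q) = 0.1541 ≥ 0 ✓

This non-negativity is a fundamental property: relative entropy cannot be negative because it measures how different Q is from P.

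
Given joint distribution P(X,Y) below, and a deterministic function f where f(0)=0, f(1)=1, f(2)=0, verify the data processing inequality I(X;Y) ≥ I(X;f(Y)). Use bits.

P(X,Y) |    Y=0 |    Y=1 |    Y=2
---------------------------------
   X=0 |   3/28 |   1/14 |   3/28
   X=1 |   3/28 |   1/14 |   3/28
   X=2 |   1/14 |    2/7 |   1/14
I(X;Y) = 0.1281, I(X;f(Y)) = 0.1281, inequality holds: 0.1281 ≥ 0.1281

Data Processing Inequality: For any Markov chain X → Y → Z, we have I(X;Y) ≥ I(X;Z).

Here Z = f(Y) is a deterministic function of Y, forming X → Y → Z.

Original I(X;Y) = 0.1281 bits

After applying f:
P(X,Z) where Z=f(Y):
- P(X,Z=0) = P(X,Y=0) + P(X,Y=2)
- P(X,Z=1) = P(X,Y=1)

I(X;Z) = I(X;f(Y)) = 0.1281 bits

Verification: 0.1281 ≥ 0.1281 ✓

Information cannot be created by processing; the function f can only lose information about X.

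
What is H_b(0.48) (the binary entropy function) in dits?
0.3007 dits

The binary entropy function is:
H(p) = -p log(p) - (1-p) log(1-p)

H(0.48) = -0.48 × log_10(0.48) - 0.52 × log_10(0.52)
H(0.48) = 0.3007 dits

Note: Binary entropy is maximized at p=0.5 (H=1 bit) and minimized at p=0 or p=1 (H=0).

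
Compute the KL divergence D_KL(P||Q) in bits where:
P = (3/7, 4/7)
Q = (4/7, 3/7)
0.0593 bits

KL divergence: D_KL(P||Q) = Σ p(x) log(p(x)/q(x))

Computing term by term:
  x=0: 3/7 × log_2[(3/7)/(4/7)] = 3/7 × -0.4150 = -0.1779
  x=1: 4/7 × log_2[(4/7)/(3/7)] = 4/7 × 0.4150 = 0.2372

D_KL(P||Q) = 0.0593 bits

Note: KL divergence is always non-negative and equals 0 iff P = Q.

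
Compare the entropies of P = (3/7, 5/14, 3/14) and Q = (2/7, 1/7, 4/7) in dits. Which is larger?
P

Computing entropies in dits:
H(P) = 0.4608
H(Q) = 0.4151

Distribution P has higher entropy.

Intuition: The distribution closer to uniform (more spread out) has higher entropy.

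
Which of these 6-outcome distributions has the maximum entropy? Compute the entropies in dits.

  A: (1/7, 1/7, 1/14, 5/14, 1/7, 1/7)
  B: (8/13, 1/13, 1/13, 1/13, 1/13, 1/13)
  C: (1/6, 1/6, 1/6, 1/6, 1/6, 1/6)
C

For a discrete distribution over n outcomes, entropy is maximized by the uniform distribution.

Computing entropies:
H(A) = 0.7245 dits
H(B) = 0.5582 dits
H(C) = 0.7782 dits

The uniform distribution (where all probabilities equal 1/6) achieves the maximum entropy of log_10(6) = 0.7782 dits.

Distribution C has the highest entropy.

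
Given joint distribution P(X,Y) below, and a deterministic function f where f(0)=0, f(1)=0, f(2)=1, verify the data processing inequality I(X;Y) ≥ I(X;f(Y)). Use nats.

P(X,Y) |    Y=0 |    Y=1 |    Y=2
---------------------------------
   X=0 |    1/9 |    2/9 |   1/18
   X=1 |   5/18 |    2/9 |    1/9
I(X;Y) = 0.0214, I(X;f(Y)) = 0.0013, inequality holds: 0.0214 ≥ 0.0013

Data Processing Inequality: For any Markov chain X → Y → Z, we have I(X;Y) ≥ I(X;Z).

Here Z = f(Y) is a deterministic function of Y, forming X → Y → Z.

Original I(X;Y) = 0.0214 nats

After applying f:
P(X,Z) where Z=f(Y):
- P(X,Z=0) = P(X,Y=0) + P(X,Y=1)
- P(X,Z=1) = P(X,Y=2)

I(X;Z) = I(X;f(Y)) = 0.0013 nats

Verification: 0.0214 ≥ 0.0013 ✓

Information cannot be created by processing; the function f can only lose information about X.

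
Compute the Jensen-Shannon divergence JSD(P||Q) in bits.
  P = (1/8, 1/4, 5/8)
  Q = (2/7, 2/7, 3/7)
0.0374 bits

Jensen-Shannon divergence is:
JSD(P||Q) = 0.5 × D_KL(P||M) + 0.5 × D_KL(Q||M)
where M = 0.5 × (P + Q) is the mixture distribution.

M = 0.5 × (1/8, 1/4, 5/8) + 0.5 × (2/7, 2/7, 3/7) = (0.205357, 0.267857, 0.526786)

D_KL(P||M) = 0.0397 bits
D_KL(Q||M) = 0.0352 bits

JSD(P||Q) = 0.5 × 0.0397 + 0.5 × 0.0352 = 0.0374 bits

Unlike KL divergence, JSD is symmetric and bounded: 0 ≤ JSD ≤ log(2).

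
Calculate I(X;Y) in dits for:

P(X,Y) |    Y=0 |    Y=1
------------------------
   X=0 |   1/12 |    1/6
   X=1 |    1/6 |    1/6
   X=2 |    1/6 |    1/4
0.0037 dits

Mutual information: I(X;Y) = H(X) + H(Y) - H(X,Y)

Marginals:
P(X) = (1/4, 1/3, 5/12), H(X) = 0.4680 dits
P(Y) = (5/12, 7/12), H(Y) = 0.2950 dits

Joint entropy: H(X,Y) = 0.7592 dits

I(X;Y) = 0.4680 + 0.2950 - 0.7592 = 0.0037 dits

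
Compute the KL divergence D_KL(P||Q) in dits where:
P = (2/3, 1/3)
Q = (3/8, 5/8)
0.0756 dits

KL divergence: D_KL(P||Q) = Σ p(x) log(p(x)/q(x))

Computing term by term:
  x=0: 2/3 × log_10[(2/3)/(3/8)] = 2/3 × 0.2499 = 0.1666
  x=1: 1/3 × log_10[(1/3)/(5/8)] = 1/3 × -0.2730 = -0.0910

D_KL(P||Q) = 0.0756 dits

Note: KL divergence is always non-negative and equals 0 iff P = Q.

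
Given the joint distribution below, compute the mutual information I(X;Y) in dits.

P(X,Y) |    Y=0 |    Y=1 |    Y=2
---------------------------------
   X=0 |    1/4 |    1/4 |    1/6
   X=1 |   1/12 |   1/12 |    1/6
0.0133 dits

Mutual information: I(X;Y) = H(X) + H(Y) - H(X,Y)

Marginals:
P(X) = (2/3, 1/3), H(X) = 0.2764 dits
P(Y) = (1/3, 1/3, 1/3), H(Y) = 0.4771 dits

Joint entropy: H(X,Y) = 0.7403 dits

I(X;Y) = 0.2764 + 0.4771 - 0.7403 = 0.0133 dits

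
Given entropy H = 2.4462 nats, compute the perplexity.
11.5444

Perplexity is e^H (or exp(H) for natural log).

H = 2.4462 nats
Perplexity = e^2.4462 = 11.5444

Interpretation: The model's uncertainty is equivalent to choosing uniformly among 11.5 options.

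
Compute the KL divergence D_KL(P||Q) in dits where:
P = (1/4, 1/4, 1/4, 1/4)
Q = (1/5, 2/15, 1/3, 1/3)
0.0300 dits

KL divergence: D_KL(P||Q) = Σ p(x) log(p(x)/q(x))

Computing term by term:
  x=0: 1/4 × log_10[(1/4)/(1/5)] = 1/4 × 0.0969 = 0.0242
  x=1: 1/4 × log_10[(1/4)/(2/15)] = 1/4 × 0.2730 = 0.0683
  x=2: 1/4 × log_10[(1/4)/(1/3)] = 1/4 × -0.1249 = -0.0312
  x=3: 1/4 × log_10[(1/4)/(1/3)] = 1/4 × -0.1249 = -0.0312

D_KL(P||Q) = 0.0300 dits

Note: KL divergence is always non-negative and equals 0 iff P = Q.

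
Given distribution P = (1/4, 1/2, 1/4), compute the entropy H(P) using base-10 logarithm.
0.4515 dits

Shannon entropy is H(X) = -Σ p(x) log p(x).

For P = (1/4, 1/2, 1/4):
H = -1/4 × log_10(1/4) -1/2 × log_10(1/2) -1/4 × log_10(1/4)
H = 0.4515 dits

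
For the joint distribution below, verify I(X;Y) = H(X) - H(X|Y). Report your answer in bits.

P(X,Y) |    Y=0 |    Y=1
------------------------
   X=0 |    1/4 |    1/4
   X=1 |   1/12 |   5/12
I(X;Y) = 0.0933 bits

Mutual information has multiple equivalent forms:
- I(X;Y) = H(X) - H(X|Y)
- I(X;Y) = H(Y) - H(Y|X)
- I(X;Y) = H(X) + H(Y) - H(X,Y)

Computing all quantities:
H(X) = 1.0000, H(Y) = 0.9183, H(X,Y) = 1.8250
H(X|Y) = 0.9067, H(Y|X) = 0.8250

Verification:
H(X) - H(X|Y) = 1.0000 - 0.9067 = 0.0933
H(Y) - H(Y|X) = 0.9183 - 0.8250 = 0.0933
H(X) + H(Y) - H(X,Y) = 1.0000 + 0.9183 - 1.8250 = 0.0933

All forms give I(X;Y) = 0.0933 bits. ✓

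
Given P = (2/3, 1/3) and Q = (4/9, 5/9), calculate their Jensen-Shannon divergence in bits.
0.0364 bits

Jensen-Shannon divergence is:
JSD(P||Q) = 0.5 × D_KL(P||M) + 0.5 × D_KL(Q||M)
where M = 0.5 × (P + Q) is the mixture distribution.

M = 0.5 × (2/3, 1/3) + 0.5 × (4/9, 5/9) = (5/9, 4/9)

D_KL(P||M) = 0.0370 bits
D_KL(Q||M) = 0.0358 bits

JSD(P||Q) = 0.5 × 0.0370 + 0.5 × 0.0358 = 0.0364 bits

Unlike KL divergence, JSD is symmetric and bounded: 0 ≤ JSD ≤ log(2).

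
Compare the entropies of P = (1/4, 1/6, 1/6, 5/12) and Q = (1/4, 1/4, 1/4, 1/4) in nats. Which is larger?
Q

Computing entropies in nats:
H(P) = 1.3086
H(Q) = 1.3863

Distribution Q has higher entropy.

Intuition: The distribution closer to uniform (more spread out) has higher entropy.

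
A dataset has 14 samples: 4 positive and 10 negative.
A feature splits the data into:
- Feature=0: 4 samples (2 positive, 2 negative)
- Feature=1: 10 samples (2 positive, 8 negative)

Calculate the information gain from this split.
0.0617 bits

Information Gain = H(Y) - H(Y|Feature)

Before split:
P(positive) = 4/14 = 0.2857
H(Y) = 0.8631 bits

After split:
Feature=0: H = 1.0000 bits (weight = 4/14)
Feature=1: H = 0.7219 bits (weight = 10/14)
H(Y|Feature) = (4/14)×1.0000 + (10/14)×0.7219 = 0.8014 bits

Information Gain = 0.8631 - 0.8014 = 0.0617 bits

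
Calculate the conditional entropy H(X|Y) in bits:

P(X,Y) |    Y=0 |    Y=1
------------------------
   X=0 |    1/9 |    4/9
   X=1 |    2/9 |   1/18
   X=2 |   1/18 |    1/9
1.2058 bits

Using the chain rule: H(X|Y) = H(X,Y) - H(Y)

First, compute H(X,Y) = 2.1699 bits

Marginal P(Y) = (7/18, 11/18)
H(Y) = 0.9641 bits

H(X|Y) = H(X,Y) - H(Y) = 2.1699 - 0.9641 = 1.2058 bits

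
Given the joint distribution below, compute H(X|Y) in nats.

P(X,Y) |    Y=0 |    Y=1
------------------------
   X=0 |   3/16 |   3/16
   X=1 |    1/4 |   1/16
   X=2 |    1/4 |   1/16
1.0464 nats

Using the chain rule: H(X|Y) = H(X,Y) - H(Y)

First, compute H(X,Y) = 1.6675 nats

Marginal P(Y) = (11/16, 5/16)
H(Y) = 0.6211 nats

H(X|Y) = H(X,Y) - H(Y) = 1.6675 - 0.6211 = 1.0464 nats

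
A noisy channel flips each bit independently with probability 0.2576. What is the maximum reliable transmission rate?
0.1769 bits

For a binary symmetric channel (BSC) with error probability p:
Capacity C = 1 - H(p) bits per symbol

where H(p) = -p log₂(p) - (1-p) log₂(1-p) is the binary entropy function.

H(0.2576) = 0.8231 bits
C = 1 - 0.8231 = 0.1769 bits per symbol

This means we can reliably transmit up to 0.1769 bits of information per channel use.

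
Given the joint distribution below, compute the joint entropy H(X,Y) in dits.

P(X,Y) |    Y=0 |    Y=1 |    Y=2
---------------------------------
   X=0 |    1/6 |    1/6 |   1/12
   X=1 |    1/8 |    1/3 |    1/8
0.7341 dits

Joint entropy is H(X,Y) = -Σ_{x,y} p(x,y) log p(x,y).

Summing over all non-zero entries:
H(X,Y) = -[1/6·log_10(1/6) + 1/6·log_10(1/6) + 1/12·log_10(1/12) + 1/8·log_10(1/8) + 1/3·log_10(1/3) + 1/8·log_10(1/8)]
H(X,Y) = 0.7341 dits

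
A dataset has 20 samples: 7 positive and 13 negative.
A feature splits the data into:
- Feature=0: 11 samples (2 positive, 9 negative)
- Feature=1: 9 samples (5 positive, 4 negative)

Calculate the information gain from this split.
0.1119 bits

Information Gain = H(Y) - H(Y|Feature)

Before split:
P(positive) = 7/20 = 0.3500
H(Y) = 0.9341 bits

After split:
Feature=0: H = 0.6840 bits (weight = 11/20)
Feature=1: H = 0.9911 bits (weight = 9/20)
H(Y|Feature) = (11/20)×0.6840 + (9/20)×0.9911 = 0.8222 bits

Information Gain = 0.9341 - 0.8222 = 0.1119 bits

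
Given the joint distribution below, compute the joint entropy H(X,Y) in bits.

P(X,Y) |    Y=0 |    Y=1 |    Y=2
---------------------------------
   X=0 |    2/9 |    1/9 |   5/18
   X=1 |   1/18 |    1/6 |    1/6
2.4411 bits

Joint entropy is H(X,Y) = -Σ_{x,y} p(x,y) log p(x,y).

Summing over all non-zero entries:
H(X,Y) = -[2/9·log_2(2/9) + 1/9·log_2(1/9) + 5/18·log_2(5/18) + 1/18·log_2(1/18) + 1/6·log_2(1/6) + 1/6·log_2(1/6)]
H(X,Y) = 2.4411 bits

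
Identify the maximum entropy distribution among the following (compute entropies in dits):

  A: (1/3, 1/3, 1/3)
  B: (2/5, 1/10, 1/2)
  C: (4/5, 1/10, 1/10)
A

For a discrete distribution over n outcomes, entropy is maximized by the uniform distribution.

Computing entropies:
H(A) = 0.4771 dits
H(B) = 0.4097 dits
H(C) = 0.2775 dits

The uniform distribution (where all probabilities equal 1/3) achieves the maximum entropy of log_10(3) = 0.4771 dits.

Distribution A has the highest entropy.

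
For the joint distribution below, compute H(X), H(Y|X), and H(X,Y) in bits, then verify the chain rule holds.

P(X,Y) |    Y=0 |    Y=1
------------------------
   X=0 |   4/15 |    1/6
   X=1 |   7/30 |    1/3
H(X,Y) = 1.9575, H(X) = 0.9871, H(Y|X) = 0.9704 (all in bits)

Chain rule: H(X,Y) = H(X) + H(Y|X)

Left side — joint entropy directly:
H(X,Y) = -Σ p(x,y) log p(x,y) = 1.9575 bits

Right side — compute H(Y|X) from the conditional distributions:
P(X) = (13/30, 17/30), so H(X) = 0.9871 bits
H(Y|X) = Σ_x P(X=x) · H(Y|X=x):
  P(Y|X=0) = (8/13, 5/13), H(Y|X=0) = 0.9612, weight P(X=0) = 13/30
  P(Y|X=1) = (7/17, 10/17), H(Y|X=1) = 0.9774, weight P(X=1) = 17/30
H(Y|X) = 0.9704 bits

H(X) + H(Y|X) = 0.9871 + 0.9704 = 1.9575 bits

Both sides equal 1.9575 bits. ✓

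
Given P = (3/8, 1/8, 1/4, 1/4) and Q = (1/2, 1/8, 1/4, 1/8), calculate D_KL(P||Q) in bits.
0.0944 bits

KL divergence: D_KL(P||Q) = Σ p(x) log(p(x)/q(x))

Computing term by term:
  x=0: 3/8 × log_2[(3/8)/(1/2)] = 3/8 × -0.4150 = -0.1556
  x=1: 1/8 × log_2[(1/8)/(1/8)] = 1/8 × 0.0000 = 0.0000
  x=2: 1/4 × log_2[(1/4)/(1/4)] = 1/4 × 0.0000 = 0.0000
  x=3: 1/4 × log_2[(1/4)/(1/8)] = 1/4 × 1.0000 = 0.2500

D_KL(P||Q) = 0.0944 bits

Note: KL divergence is always non-negative and equals 0 iff P = Q.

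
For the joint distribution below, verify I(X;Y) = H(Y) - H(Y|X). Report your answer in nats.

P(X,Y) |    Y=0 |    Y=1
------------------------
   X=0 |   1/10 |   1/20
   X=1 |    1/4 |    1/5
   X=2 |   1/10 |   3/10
I(X;Y) = 0.0586 nats

Mutual information has multiple equivalent forms:
- I(X;Y) = H(X) - H(X|Y)
- I(X;Y) = H(Y) - H(Y|X)
- I(X;Y) = H(X) + H(Y) - H(X,Y)

Computing all quantities:
H(X) = 1.0104, H(Y) = 0.6881, H(X,Y) = 1.6400
H(X|Y) = 0.9518, H(Y|X) = 0.6295

Verification:
H(X) - H(X|Y) = 1.0104 - 0.9518 = 0.0586
H(Y) - H(Y|X) = 0.6881 - 0.6295 = 0.0586
H(X) + H(Y) - H(X,Y) = 1.0104 + 0.6881 - 1.6400 = 0.0586

All forms give I(X;Y) = 0.0586 nats. ✓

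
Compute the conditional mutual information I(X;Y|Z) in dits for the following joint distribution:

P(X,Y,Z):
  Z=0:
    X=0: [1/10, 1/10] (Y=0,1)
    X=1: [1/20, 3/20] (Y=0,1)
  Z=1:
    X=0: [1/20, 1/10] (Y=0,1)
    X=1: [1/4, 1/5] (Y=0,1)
0.0108 dits

Conditional mutual information: I(X;Y|Z) = H(X|Z) + H(Y|Z) - H(X,Y|Z)

H(Z) = 0.2923
H(X,Z) = 0.5592 → H(X|Z) = 0.2669
H(Y,Z) = 0.5878 → H(Y|Z) = 0.2955
H(X,Y,Z) = 0.8440 → H(X,Y|Z) = 0.5517

I(X;Y|Z) = 0.2669 + 0.2955 - 0.5517 = 0.0108 dits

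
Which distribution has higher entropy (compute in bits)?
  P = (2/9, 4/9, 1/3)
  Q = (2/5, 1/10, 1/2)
P

Computing entropies in bits:
H(P) = 1.5305
H(Q) = 1.3610

Distribution P has higher entropy.

Intuition: The distribution closer to uniform (more spread out) has higher entropy.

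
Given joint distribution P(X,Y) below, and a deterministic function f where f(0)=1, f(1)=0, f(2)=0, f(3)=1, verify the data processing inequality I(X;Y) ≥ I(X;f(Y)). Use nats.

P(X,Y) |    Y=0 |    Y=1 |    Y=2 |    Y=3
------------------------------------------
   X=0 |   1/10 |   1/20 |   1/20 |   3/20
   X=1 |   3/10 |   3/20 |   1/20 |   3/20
I(X;Y) = 0.0328, I(X;f(Y)) = 0.0003, inequality holds: 0.0328 ≥ 0.0003

Data Processing Inequality: For any Markov chain X → Y → Z, we have I(X;Y) ≥ I(X;Z).

Here Z = f(Y) is a deterministic function of Y, forming X → Y → Z.

Original I(X;Y) = 0.0328 nats

After applying f:
P(X,Z) where Z=f(Y):
- P(X,Z=0) = P(X,Y=1) + P(X,Y=2)
- P(X,Z=1) = P(X,Y=0) + P(X,Y=3)

I(X;Z) = I(X;f(Y)) = 0.0003 nats

Verification: 0.0328 ≥ 0.0003 ✓

Information cannot be created by processing; the function f can only lose information about X.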